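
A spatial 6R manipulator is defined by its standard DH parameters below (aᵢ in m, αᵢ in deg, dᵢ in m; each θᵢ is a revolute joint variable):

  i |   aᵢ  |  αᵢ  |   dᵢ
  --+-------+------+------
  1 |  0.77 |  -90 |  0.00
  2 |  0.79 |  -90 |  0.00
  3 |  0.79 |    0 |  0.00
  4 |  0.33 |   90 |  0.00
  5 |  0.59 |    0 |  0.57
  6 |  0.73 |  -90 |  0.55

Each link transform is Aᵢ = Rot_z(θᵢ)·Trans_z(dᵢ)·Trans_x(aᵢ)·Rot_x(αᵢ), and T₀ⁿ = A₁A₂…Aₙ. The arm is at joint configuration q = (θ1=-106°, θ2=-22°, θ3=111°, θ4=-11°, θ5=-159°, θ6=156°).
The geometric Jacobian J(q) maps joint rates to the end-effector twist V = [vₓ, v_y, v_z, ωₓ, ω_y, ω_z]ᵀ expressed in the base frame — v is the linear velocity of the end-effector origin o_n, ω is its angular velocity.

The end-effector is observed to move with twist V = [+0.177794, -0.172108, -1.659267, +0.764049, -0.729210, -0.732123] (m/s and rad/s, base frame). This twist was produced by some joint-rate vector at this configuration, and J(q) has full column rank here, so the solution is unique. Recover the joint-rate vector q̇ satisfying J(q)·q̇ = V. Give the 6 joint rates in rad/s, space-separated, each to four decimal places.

o_n = [-1.9523, -1.6116, 0.8015]
J₁: ẑ×o_n = [1.6116, -1.9523, 0.0000], ω = ẑ
J2: z=[0.9613, -0.2756, 0.0000] o=[-0.2122, -0.7402, 0.0000] → [-0.2209, -0.7704, -1.3173, 0.9613, -0.2756, 0.0000]
J3: z=[-0.1033, -0.3601, -0.9272] o=[-0.4141, -1.4443, 0.2959] → [-0.3372, 1.4784, -0.5366, -0.1033, -0.3601, -0.9272]
J4: z=[-0.1033, -0.3601, -0.9272] o=[-1.0507, -0.9887, 0.1899] → [-0.7978, 0.8991, -0.2603, -0.1033, -0.3601, -0.9272]
J5: z=[-0.4186, -0.8299, 0.3689] o=[-1.3485, -0.8480, 0.1684] → [-0.2436, 0.0422, -0.1815, -0.4186, -0.8299, 0.3689]
J6: z=[-0.4186, -0.8299, 0.3689] o=[-1.0683, -1.4797, 0.6106] → [-0.1097, -0.2462, -0.6784, -0.4186, -0.8299, 0.3689]
q̇ = J⁺·V = [0.7760, 0.9160, 0.9010, 0.6810, 0.2660, -0.3780]

0.7760 0.9160 0.9010 0.6810 0.2660 -0.3780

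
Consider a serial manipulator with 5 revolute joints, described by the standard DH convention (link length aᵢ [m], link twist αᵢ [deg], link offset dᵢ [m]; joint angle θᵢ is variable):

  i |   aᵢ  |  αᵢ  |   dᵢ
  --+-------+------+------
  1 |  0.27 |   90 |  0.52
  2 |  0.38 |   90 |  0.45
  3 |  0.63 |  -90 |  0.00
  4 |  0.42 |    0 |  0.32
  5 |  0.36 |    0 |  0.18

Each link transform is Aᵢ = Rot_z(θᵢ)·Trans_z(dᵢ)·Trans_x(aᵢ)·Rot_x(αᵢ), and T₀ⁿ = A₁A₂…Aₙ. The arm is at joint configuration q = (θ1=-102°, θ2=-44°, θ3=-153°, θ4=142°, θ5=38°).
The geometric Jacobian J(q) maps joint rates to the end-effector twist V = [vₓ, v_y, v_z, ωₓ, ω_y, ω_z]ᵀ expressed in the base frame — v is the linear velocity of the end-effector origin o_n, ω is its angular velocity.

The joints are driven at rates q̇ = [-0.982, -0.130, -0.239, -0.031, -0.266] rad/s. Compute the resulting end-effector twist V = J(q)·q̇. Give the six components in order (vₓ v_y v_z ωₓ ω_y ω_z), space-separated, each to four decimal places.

o_n = [-0.2239, -0.8984, 0.2466]
J₁: ẑ×o_n = [0.8984, -0.2239, 0.0000], ω = ẑ
J2: z=[-0.9781, 0.2079, 0.0000] o=[-0.0561, -0.2641, 0.5200] → [-0.0568, -0.2674, 0.6553, -0.9781, 0.2079, 0.0000]
J3: z=[0.1444, 0.6795, -0.7193] o=[-0.5531, -0.4379, 0.2560] → [-0.3377, -0.2355, -0.2902, 0.1444, 0.6795, -0.7193]
J4: z=[0.8036, -0.5047, -0.3154] o=[-0.1894, -0.1024, 0.6460] → [-0.0495, 0.3318, -0.6571, 0.8036, -0.5047, -0.3154]
J5: z=[0.8036, -0.5047, -0.3154] o=[-0.1607, -0.6159, 0.5262] → [0.0520, 0.2446, -0.2590, 0.8036, -0.5047, -0.3154]
V = J·q̇ = [-0.8065, 0.2355, 0.0734, -0.1460, -0.0395, -0.7164]

-0.8065 0.2355 0.0734 -0.1460 -0.0395 -0.7164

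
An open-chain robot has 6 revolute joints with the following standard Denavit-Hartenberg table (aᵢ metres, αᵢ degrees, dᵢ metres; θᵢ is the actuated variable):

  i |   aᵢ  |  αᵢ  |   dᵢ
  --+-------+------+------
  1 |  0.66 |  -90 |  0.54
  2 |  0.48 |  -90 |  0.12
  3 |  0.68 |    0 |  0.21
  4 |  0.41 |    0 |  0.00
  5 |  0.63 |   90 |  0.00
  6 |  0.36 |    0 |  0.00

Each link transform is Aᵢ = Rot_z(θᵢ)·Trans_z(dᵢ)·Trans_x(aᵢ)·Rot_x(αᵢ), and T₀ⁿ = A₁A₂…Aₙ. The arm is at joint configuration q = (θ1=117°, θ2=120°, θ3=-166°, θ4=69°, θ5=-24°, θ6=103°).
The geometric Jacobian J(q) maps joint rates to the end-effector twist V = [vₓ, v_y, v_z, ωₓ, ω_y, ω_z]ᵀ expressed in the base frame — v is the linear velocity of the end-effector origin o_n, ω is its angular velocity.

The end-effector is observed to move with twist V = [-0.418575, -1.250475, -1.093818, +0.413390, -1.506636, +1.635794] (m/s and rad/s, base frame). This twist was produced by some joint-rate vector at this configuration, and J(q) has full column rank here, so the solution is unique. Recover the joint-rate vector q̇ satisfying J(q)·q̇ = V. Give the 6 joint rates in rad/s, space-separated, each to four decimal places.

0.5000 0.4470 0.3340 0.5940 0.9650 0.2550

o_n = [-1.2309, -0.1439, 1.2643]
J₁: ẑ×o_n = [0.1439, -1.2309, 0.0000], ω = ẑ
J2: z=[-0.8910, -0.4540, 0.0000] o=[-0.2996, 0.5881, 0.5400] → [-0.3288, 0.6453, 0.2294, -0.8910, -0.4540, 0.0000]
J3: z=[0.3932, -0.7716, 0.5000] o=[-0.2976, 0.3197, 0.1243] → [-0.6478, -0.9148, -0.9024, 0.3932, -0.7716, 0.5000]
J4: z=[0.3932, -0.7716, 0.5000] o=[-0.5114, 0.3770, 0.8007] → [-0.0973, -0.5420, -0.7600, 0.3932, -0.7716, 0.5000]
J5: z=[0.3932, -0.7716, 0.5000] o=[-0.8853, 0.2145, 0.8440] → [-0.1451, -0.3380, -0.4076, 0.3932, -0.7716, 0.5000]
J6: z=[0.2643, 0.6157, 0.7423] o=[-1.4401, 0.1139, 1.1250] → [0.2771, 0.1185, -0.1969, 0.2643, 0.6157, 0.7423]
q̇ = J⁺·V = [0.5000, 0.4470, 0.3340, 0.5940, 0.9650, 0.2550]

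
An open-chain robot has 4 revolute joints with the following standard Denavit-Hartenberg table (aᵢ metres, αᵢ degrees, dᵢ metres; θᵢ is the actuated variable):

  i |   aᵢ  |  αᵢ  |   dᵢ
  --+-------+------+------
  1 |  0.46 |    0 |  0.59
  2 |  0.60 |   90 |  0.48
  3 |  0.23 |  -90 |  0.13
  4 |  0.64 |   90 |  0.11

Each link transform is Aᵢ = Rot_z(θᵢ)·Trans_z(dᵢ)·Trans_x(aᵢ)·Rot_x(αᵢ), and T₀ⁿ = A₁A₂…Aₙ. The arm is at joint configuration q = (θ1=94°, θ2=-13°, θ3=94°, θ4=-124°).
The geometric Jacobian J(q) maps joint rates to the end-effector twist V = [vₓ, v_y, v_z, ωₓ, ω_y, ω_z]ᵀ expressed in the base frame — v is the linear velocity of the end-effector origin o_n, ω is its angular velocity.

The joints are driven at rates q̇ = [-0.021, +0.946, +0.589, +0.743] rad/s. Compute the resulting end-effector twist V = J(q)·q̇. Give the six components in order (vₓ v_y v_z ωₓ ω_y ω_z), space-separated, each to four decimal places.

o_n = [0.6985, 0.8486, 0.9348]
J₁: ẑ×o_n = [-0.8486, 0.6985, 0.0000], ω = ẑ
J2: z=[0.0000, 0.0000, 1.0000] o=[-0.0321, 0.4589, 0.5900] → [-0.3897, 0.7305, 0.0000, 0.0000, 0.0000, 1.0000]
J3: z=[0.9877, -0.1564, 0.0000] o=[0.0618, 1.0515, 1.0700] → [0.0212, 0.1336, -0.1008, 0.9877, -0.1564, 0.0000]
J4: z=[-0.1561, -0.9853, -0.0698] o=[0.1877, 1.0153, 1.2994] → [0.3477, -0.0925, 0.5293, -0.1561, -0.9853, -0.0698]
V = J·q̇ = [-0.0800, 0.6863, 0.3339, 0.4658, -0.8242, 0.8732]

-0.0800 0.6863 0.3339 0.4658 -0.8242 0.8732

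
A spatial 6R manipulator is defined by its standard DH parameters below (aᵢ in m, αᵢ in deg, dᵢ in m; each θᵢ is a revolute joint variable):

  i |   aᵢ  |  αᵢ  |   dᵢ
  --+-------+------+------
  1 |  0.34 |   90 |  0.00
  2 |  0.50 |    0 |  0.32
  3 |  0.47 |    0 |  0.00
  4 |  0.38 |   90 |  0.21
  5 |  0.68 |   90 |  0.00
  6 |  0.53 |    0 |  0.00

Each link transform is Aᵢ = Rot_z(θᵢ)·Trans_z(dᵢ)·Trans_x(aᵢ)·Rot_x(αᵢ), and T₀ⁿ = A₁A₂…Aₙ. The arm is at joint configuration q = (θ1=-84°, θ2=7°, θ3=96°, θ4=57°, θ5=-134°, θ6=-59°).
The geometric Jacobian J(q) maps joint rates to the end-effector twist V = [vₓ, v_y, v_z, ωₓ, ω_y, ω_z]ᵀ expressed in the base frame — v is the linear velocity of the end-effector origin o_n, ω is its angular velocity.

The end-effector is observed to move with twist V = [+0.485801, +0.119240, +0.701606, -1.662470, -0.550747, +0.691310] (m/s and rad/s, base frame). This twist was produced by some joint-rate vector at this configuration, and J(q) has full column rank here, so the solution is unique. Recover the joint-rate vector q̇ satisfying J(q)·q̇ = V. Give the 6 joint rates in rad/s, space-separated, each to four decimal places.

o_n = [0.2425, -0.8193, -0.0045]
J₁: ẑ×o_n = [0.8193, 0.2425, -0.0000], ω = ẑ
J2: z=[-0.9945, -0.1045, 0.0000] o=[0.0355, -0.3381, 0.0000] → [0.0005, -0.0044, 0.5001, -0.9945, -0.1045, 0.0000]
J3: z=[-0.9945, -0.1045, 0.0000] o=[-0.2308, -0.8651, 0.0609] → [0.0068, -0.0650, 0.0039, -0.9945, -0.1045, 0.0000]
J4: z=[-0.9945, -0.1045, 0.0000] o=[-0.2419, -0.7600, 0.5189] → [0.0547, -0.5205, 0.1096, -0.9945, -0.1045, 0.0000]
J5: z=[0.0358, -0.3401, 0.9397] o=[-0.4881, -0.4268, 0.6489] → [0.5910, 0.7098, 0.2345, 0.0358, -0.3401, 0.9397]
J6: z=[-0.6202, -0.7449, -0.2460] o=[0.0448, -0.8171, 0.4873] → [0.3658, -0.3536, 0.1486, -0.6202, -0.7449, -0.2460]
q̇ = J⁺·V = [-0.1910, 0.7290, 0.0000, 0.9340, 0.9570, 0.0690]

-0.1910 0.7290 0.0000 0.9340 0.9570 0.0690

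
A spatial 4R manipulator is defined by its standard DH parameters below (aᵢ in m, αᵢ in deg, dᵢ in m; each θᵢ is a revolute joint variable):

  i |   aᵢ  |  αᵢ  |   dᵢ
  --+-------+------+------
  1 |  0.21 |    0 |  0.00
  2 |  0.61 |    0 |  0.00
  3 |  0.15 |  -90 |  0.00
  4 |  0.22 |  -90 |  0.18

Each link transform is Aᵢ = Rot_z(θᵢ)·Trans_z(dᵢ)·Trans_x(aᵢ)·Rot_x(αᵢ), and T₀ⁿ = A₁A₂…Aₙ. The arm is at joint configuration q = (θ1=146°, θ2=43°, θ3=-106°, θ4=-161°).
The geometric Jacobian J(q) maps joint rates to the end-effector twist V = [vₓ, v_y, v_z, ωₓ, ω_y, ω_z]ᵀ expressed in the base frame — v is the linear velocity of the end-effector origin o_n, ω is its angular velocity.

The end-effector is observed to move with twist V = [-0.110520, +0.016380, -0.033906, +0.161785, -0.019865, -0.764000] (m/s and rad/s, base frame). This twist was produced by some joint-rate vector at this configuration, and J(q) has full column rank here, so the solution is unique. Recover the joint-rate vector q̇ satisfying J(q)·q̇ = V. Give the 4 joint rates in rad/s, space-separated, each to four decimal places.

0.6890 -0.6990 -0.7540 -0.1630

o_n = [-0.9623, -0.0136, 0.0716]
J₁: ẑ×o_n = [0.0136, -0.9623, 0.0000], ω = ẑ
J2: z=[0.0000, 0.0000, 1.0000] o=[-0.1741, 0.1174, 0.0000] → [0.1311, -0.7882, 0.0000, 0.0000, 0.0000, 1.0000]
J3: z=[0.0000, 0.0000, 1.0000] o=[-0.7766, 0.0220, 0.0000] → [0.0356, -0.1857, 0.0000, 0.0000, 0.0000, 1.0000]
J4: z=[-0.9925, 0.1219, 0.0000] o=[-0.7583, 0.1709, 0.0000] → [0.0087, 0.0711, 0.2080, -0.9925, 0.1219, 0.0000]
q̇ = J⁺·V = [0.6890, -0.6990, -0.7540, -0.1630]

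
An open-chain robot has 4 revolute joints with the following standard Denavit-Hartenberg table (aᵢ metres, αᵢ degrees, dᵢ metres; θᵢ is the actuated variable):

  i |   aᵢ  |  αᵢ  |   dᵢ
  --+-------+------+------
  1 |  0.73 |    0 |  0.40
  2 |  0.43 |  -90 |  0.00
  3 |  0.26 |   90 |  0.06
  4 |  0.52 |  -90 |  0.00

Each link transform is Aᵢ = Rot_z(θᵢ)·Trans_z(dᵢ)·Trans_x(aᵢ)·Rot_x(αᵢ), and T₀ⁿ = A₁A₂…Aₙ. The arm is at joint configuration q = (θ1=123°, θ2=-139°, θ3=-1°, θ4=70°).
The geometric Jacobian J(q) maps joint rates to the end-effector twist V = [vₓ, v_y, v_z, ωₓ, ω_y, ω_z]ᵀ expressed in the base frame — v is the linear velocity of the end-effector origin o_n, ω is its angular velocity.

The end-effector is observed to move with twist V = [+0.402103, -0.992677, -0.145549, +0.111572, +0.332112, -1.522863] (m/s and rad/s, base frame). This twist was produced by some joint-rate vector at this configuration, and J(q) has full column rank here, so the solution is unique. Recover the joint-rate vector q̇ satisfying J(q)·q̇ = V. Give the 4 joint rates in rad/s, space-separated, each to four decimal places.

0.2590 -0.8820 0.3500 -0.9000

o_n = [0.5878, 0.9004, 0.4076]
J₁: ẑ×o_n = [-0.9004, 0.5878, 0.0000], ω = ẑ
J2: z=[0.0000, 0.0000, 1.0000] o=[-0.3976, 0.6122, 0.4000] → [-0.2882, 0.9854, 0.0000, 0.0000, 0.0000, 1.0000]
J3: z=[0.2756, 0.9613, 0.0000] o=[0.0158, 0.4937, 0.4000] → [0.0073, -0.0021, -0.4378, 0.2756, 0.9613, 0.0000]
J4: z=[-0.0168, 0.0048, 0.9998] o=[0.2822, 0.4797, 0.4045] → [-0.4206, 0.3056, -0.0085, -0.0168, 0.0048, 0.9998]
q̇ = J⁺·V = [0.2590, -0.8820, 0.3500, -0.9000]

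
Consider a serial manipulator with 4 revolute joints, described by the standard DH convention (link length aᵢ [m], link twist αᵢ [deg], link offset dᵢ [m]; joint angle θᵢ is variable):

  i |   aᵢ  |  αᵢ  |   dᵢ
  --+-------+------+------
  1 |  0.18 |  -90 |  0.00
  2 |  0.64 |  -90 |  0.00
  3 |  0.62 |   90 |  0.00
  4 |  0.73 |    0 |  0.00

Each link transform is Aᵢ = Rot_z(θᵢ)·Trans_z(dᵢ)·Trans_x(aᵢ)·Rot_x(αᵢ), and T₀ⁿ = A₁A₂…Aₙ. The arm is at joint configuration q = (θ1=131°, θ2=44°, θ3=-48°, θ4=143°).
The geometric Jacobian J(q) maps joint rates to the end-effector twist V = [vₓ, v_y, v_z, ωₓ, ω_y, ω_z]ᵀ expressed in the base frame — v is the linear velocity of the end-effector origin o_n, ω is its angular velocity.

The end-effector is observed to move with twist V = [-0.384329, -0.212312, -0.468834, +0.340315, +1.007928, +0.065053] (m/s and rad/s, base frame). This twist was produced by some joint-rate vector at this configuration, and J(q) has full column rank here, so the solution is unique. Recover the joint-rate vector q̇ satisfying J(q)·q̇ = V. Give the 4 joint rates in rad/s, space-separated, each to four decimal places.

0.4200 -0.3480 -0.1180 -0.8520

o_n = [-0.2523, 0.2484, -0.7778]
J₁: ẑ×o_n = [-0.2484, -0.2523, 0.0000], ω = ẑ
J2: z=[-0.7547, -0.6561, 0.0000] o=[-0.1181, 0.1358, 0.0000] → [0.5103, -0.5870, -0.1730, -0.7547, -0.6561, 0.0000]
J3: z=[0.4557, -0.5243, -0.7193] o=[-0.4201, 0.4833, -0.4446] → [0.0057, 0.0312, -0.0191, 0.4557, -0.5243, -0.7193]
J4: z=[-0.1543, -0.8424, 0.5162] o=[-0.9636, 0.4062, -0.7328] → [0.1194, 0.3602, 0.6236, -0.1543, -0.8424, 0.5162]
q̇ = J⁺·V = [0.4200, -0.3480, -0.1180, -0.8520]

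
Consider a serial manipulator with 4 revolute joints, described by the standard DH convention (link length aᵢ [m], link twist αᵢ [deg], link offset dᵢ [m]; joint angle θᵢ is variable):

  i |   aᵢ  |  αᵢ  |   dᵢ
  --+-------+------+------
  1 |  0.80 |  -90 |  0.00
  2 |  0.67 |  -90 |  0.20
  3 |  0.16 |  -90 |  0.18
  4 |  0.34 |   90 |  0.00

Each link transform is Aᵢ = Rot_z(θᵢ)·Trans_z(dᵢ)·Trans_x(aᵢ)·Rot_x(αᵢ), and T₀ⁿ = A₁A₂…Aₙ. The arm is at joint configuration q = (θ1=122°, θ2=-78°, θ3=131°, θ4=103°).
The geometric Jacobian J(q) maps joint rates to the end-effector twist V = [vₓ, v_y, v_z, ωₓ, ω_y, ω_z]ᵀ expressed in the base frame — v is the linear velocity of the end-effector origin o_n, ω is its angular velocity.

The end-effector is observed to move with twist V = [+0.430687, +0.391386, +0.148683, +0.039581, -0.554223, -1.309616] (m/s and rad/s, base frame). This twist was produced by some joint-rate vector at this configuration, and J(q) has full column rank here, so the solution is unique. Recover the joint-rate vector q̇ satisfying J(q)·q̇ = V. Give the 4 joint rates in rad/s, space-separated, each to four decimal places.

-0.9140 -0.1650 -0.3980 0.6480

o_n = [-0.5295, 0.5888, 0.6332]
J₁: ẑ×o_n = [-0.5888, -0.5295, 0.0000], ω = ẑ
J2: z=[-0.8480, -0.5299, 0.0000] o=[-0.4239, 0.6784, 0.0000] → [-0.3356, 0.5370, 0.0201, -0.8480, -0.5299, 0.0000]
J3: z=[-0.5183, 0.8295, -0.2079] o=[-0.6674, 0.6906, 0.6554] → [-0.0395, -0.0401, -0.0617, -0.5183, 0.8295, -0.2079]
J4: z=[-0.4732, -0.4807, -0.7382] o=[-0.6467, 0.8854, 0.5153] → [-0.2756, -0.0307, 0.1967, -0.4732, -0.4807, -0.7382]
q̇ = J⁺·V = [-0.9140, -0.1650, -0.3980, 0.6480]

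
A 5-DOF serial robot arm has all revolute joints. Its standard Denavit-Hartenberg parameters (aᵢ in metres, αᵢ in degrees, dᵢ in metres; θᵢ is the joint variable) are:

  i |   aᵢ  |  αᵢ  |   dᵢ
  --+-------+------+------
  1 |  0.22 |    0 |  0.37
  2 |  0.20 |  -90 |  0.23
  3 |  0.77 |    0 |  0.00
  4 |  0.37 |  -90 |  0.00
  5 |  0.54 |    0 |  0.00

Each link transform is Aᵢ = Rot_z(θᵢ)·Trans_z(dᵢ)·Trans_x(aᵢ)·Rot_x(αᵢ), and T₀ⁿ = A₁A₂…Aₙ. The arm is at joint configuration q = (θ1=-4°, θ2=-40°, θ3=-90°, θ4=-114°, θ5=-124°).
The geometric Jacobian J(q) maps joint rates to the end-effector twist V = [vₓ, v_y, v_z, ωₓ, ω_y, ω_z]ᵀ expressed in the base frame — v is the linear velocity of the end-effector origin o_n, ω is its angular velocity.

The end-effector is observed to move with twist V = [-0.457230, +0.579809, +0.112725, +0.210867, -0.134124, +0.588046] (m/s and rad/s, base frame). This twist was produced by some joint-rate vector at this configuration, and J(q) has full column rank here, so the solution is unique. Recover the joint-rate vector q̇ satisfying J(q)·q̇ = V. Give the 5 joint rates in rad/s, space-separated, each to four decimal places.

0.7380 0.4000 -0.4710 0.5210 -0.6020

o_n = [0.6296, 0.2109, 1.3423]
J₁: ẑ×o_n = [-0.2109, 0.6296, 0.0000], ω = ẑ
J2: z=[0.0000, 0.0000, 1.0000] o=[0.2195, -0.0153, 0.3700] → [-0.2263, 0.4101, 0.0000, 0.0000, 0.0000, 1.0000]
J3: z=[0.6947, 0.7193, 0.0000] o=[0.3633, -0.1543, 0.6000] → [0.5340, -0.5157, 0.0622, 0.6947, 0.7193, 0.0000]
J4: z=[0.6947, 0.7193, 0.0000] o=[0.3633, -0.1543, 1.3700] → [-0.0199, 0.0192, 0.0622, 0.6947, 0.7193, 0.0000]
J5: z=[-0.2926, 0.2825, 0.9135] o=[0.1202, 0.0805, 1.2195] → [-0.0844, 0.5013, -0.1821, -0.2926, 0.2825, 0.9135]
q̇ = J⁺·V = [0.7380, 0.4000, -0.4710, 0.5210, -0.6020]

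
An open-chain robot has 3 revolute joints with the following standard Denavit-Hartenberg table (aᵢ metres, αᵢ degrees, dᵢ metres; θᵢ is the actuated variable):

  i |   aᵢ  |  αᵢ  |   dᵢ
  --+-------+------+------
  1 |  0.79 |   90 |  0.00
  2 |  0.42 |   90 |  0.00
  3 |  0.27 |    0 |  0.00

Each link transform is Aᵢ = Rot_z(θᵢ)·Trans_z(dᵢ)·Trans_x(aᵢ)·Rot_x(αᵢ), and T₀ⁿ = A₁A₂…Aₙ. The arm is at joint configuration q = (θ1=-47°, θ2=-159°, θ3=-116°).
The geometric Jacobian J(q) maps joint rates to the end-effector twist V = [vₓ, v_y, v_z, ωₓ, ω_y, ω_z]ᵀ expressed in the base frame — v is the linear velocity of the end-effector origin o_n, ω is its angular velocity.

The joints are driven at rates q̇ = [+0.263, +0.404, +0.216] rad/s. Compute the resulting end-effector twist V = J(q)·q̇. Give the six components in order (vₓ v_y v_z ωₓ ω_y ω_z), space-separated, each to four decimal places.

0.0694 0.1592 -0.1326 -0.3483 -0.2189 0.4647

o_n = [0.5242, -0.2063, -0.1081]
J₁: ẑ×o_n = [0.2063, 0.5242, -0.0000], ω = ẑ
J2: z=[-0.7314, -0.6820, 0.0000] o=[0.5388, -0.5778, 0.0000] → [0.0737, -0.0791, -0.2816, -0.7314, -0.6820, 0.0000]
J3: z=[-0.2444, 0.2621, 0.9336] o=[0.2714, -0.2910, -0.1505] → [-0.0679, 0.2464, -0.0870, -0.2444, 0.2621, 0.9336]
V = J·q̇ = [0.0694, 0.1592, -0.1326, -0.3483, -0.2189, 0.4647]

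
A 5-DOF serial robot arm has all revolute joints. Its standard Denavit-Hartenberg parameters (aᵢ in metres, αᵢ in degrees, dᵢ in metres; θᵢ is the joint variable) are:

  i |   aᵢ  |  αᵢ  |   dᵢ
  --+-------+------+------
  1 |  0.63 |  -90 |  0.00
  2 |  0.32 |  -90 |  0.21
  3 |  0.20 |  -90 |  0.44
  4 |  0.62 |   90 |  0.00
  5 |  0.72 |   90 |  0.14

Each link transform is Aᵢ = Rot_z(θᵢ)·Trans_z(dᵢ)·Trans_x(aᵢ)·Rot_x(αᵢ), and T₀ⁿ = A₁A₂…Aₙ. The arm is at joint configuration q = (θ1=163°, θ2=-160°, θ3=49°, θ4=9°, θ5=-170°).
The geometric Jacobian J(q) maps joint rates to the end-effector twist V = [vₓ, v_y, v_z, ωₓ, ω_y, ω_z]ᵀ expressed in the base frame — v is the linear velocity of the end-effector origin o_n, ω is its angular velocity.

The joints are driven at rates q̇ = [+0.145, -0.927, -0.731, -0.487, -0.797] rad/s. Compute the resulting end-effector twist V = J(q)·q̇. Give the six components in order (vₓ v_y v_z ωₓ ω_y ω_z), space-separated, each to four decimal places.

0.2211 -0.0101 -0.4451 0.9034 0.2606 -1.1839

o_n = [-0.4007, -0.0772, 0.7283]
J₁: ẑ×o_n = [0.0772, -0.4007, 0.0000], ω = ẑ
J2: z=[-0.2924, -0.9563, 0.0000] o=[-0.6025, 0.1842, 0.0000] → [-0.6964, 0.2129, 0.2694, -0.2924, -0.9563, 0.0000]
J3: z=[-0.3271, 0.1000, 0.9397] o=[-0.3763, -0.1045, 0.1094] → [0.0362, 0.1795, -0.0065, -0.3271, 0.1000, 0.9397]
J4: z=[-0.4864, 0.8347, -0.2581] o=[-0.3582, 0.0477, 0.5678] → [0.1017, 0.0890, 0.0962, -0.4864, 0.8347, -0.2581]
J5: z=[-0.1963, 0.1835, 0.9632] o=[0.1697, 0.3696, 0.6141] → [0.4513, -0.5270, 0.1924, -0.1963, 0.1835, 0.9632]
V = J·q̇ = [0.2211, -0.0101, -0.4451, 0.9034, 0.2606, -1.1839]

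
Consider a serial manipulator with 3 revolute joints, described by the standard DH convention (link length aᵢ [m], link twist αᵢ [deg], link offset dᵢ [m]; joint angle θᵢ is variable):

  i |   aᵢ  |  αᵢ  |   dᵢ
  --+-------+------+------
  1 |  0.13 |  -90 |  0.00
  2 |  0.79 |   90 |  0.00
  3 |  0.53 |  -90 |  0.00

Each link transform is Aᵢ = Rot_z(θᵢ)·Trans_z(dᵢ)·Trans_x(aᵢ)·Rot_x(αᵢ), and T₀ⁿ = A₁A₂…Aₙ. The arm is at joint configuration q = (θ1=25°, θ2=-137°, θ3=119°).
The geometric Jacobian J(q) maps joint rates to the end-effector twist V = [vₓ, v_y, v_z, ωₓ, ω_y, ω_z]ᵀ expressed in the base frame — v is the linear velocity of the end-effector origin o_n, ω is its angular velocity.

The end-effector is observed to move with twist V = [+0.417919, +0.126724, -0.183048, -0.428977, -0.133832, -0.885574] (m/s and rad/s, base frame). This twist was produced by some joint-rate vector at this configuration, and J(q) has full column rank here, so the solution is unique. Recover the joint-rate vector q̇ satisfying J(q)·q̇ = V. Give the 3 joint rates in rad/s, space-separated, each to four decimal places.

o_n = [-0.4314, 0.3103, 0.3635]
J₁: ẑ×o_n = [-0.3103, -0.4314, 0.0000], ω = ẑ
J2: z=[-0.4226, 0.9063, 0.0000] o=[0.1178, 0.0549, 0.0000] → [0.3295, 0.1536, 0.3898, -0.4226, 0.9063, 0.0000]
J3: z=[-0.6181, -0.2882, -0.7314] o=[-0.4058, -0.1892, 0.5388] → [0.4158, -0.0896, -0.3161, -0.6181, -0.2882, -0.7314]
q̇ = J⁺·V = [-0.4080, 0.0600, 0.6530]

-0.4080 0.0600 0.6530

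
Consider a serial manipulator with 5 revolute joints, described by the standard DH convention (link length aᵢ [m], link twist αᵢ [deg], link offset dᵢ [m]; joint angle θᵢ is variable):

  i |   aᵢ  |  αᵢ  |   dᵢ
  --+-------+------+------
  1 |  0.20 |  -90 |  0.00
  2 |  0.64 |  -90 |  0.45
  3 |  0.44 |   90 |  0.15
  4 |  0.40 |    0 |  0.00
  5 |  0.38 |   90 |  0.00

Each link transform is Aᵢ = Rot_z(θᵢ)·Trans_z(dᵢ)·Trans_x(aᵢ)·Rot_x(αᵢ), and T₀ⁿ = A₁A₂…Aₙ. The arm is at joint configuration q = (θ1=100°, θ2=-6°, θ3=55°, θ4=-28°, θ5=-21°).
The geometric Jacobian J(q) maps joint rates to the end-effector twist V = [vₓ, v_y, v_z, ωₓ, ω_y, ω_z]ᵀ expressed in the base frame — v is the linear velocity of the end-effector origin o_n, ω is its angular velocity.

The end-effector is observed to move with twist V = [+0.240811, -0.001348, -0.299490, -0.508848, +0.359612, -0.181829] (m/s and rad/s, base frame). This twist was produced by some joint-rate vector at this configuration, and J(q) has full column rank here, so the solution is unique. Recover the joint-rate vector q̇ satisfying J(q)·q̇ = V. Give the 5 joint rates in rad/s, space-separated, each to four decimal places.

0.0160 0.1450 0.2430 -0.0410 0.5530

o_n = [0.1552, 1.4462, 0.4522]
J₁: ẑ×o_n = [-1.4462, 0.1552, 0.0000], ω = ẑ
J2: z=[-0.9848, -0.1736, 0.0000] o=[-0.0347, 0.1970, 0.0000] → [-0.0785, 0.4453, -1.1972, -0.9848, -0.1736, 0.0000]
J3: z=[-0.0182, 0.1029, -0.9945] o=[-0.5884, 0.7456, 0.0669] → [0.7363, -0.7325, -0.0893, -0.0182, 0.1029, -0.9945]
J4: z=[-0.7063, 0.7027, 0.0856] o=[-0.2798, 1.0709, -0.0559] → [0.3249, 0.3961, -0.5707, -0.7063, 0.7027, 0.0856]
J5: z=[-0.7063, 0.7027, 0.0856] o=[-0.0264, 1.3002, 0.1520] → [0.1984, 0.2276, -0.2307, -0.7063, 0.7027, 0.0856]
q̇ = J⁺·V = [0.0160, 0.1450, 0.2430, -0.0410, 0.5530]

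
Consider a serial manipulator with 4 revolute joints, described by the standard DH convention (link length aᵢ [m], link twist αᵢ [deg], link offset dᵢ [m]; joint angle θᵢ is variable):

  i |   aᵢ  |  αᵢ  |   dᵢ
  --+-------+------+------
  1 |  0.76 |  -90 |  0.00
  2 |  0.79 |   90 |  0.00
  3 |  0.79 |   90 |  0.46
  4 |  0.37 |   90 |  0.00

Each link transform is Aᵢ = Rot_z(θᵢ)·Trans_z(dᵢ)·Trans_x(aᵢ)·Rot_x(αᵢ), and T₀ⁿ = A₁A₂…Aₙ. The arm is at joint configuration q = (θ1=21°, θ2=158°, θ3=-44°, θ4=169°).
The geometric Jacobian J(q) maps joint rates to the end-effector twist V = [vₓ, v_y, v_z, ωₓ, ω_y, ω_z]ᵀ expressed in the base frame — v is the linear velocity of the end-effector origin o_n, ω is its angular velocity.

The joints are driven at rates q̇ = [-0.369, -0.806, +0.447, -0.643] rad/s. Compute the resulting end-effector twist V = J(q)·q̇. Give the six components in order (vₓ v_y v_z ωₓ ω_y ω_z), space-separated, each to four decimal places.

o_n = [0.0518, -0.2977, -0.9029]
J₁: ẑ×o_n = [0.2977, 0.0518, -0.0000], ω = ẑ
J2: z=[-0.3584, 0.9336, 0.0000] o=[0.7095, 0.2724, 0.0000] → [-0.8429, -0.3236, 0.8184, -0.3584, 0.9336, 0.0000]
J3: z=[0.3497, 0.1342, -0.9272] o=[0.0257, 0.0099, -0.2959] → [-0.3667, 0.1881, -0.1111, 0.3497, 0.1342, -0.9272]
J4: z=[0.8591, -0.4407, 0.2602] o=[-0.1087, -0.6295, -0.9353] → [-0.1006, 0.0139, 0.3558, 0.8591, -0.4407, 0.2602]
V = J·q̇ = [0.4704, 0.3168, -0.9380, -0.1072, -0.4091, -0.9508]

0.4704 0.3168 -0.9380 -0.1072 -0.4091 -0.9508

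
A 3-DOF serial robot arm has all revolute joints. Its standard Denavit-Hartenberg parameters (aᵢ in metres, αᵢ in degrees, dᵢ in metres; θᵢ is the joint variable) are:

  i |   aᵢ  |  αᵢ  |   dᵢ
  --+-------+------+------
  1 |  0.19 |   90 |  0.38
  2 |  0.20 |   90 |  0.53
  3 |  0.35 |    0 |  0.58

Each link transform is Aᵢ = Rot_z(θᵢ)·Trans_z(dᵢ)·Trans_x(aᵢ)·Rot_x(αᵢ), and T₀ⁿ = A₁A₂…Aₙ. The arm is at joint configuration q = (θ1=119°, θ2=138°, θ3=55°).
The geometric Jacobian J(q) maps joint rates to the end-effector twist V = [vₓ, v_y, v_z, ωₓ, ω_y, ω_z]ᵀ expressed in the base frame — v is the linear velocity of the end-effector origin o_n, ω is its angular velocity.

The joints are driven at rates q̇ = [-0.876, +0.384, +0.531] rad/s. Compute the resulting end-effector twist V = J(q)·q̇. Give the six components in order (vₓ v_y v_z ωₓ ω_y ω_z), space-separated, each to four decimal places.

o_n = [0.5784, 0.6411, 1.0792]
J₁: ẑ×o_n = [-0.6411, 0.5784, 0.0000], ω = ẑ
J2: z=[0.8746, 0.4848, 0.0000] o=[-0.0921, 0.1662, 0.3800] → [0.3390, -0.6115, 0.0903, 0.8746, 0.4848, 0.0000]
J3: z=[-0.3244, 0.5852, 0.7431] o=[0.4435, 0.2931, 0.5138] → [0.0723, 0.2837, -0.1918, -0.3244, 0.5852, 0.7431]
V = J·q̇ = [0.7301, -0.5909, -0.0672, 0.1636, 0.4969, -0.4814]

0.7301 -0.5909 -0.0672 0.1636 0.4969 -0.4814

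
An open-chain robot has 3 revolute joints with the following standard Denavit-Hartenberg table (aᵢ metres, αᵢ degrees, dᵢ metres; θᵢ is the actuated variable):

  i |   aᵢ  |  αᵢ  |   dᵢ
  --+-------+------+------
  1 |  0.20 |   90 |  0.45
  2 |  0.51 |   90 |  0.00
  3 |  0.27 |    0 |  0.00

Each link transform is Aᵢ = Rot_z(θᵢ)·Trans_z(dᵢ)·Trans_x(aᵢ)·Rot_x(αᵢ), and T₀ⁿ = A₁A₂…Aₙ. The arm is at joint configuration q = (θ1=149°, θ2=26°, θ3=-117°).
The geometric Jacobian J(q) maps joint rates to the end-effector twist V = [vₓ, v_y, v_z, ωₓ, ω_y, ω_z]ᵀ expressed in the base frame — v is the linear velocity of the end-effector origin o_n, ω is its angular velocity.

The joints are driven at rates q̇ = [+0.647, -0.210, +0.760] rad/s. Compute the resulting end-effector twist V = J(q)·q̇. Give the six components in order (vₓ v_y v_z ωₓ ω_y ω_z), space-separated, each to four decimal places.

o_n = [-0.5938, 0.0761, 0.6198]
J₁: ẑ×o_n = [-0.0761, -0.5938, 0.0000], ω = ẑ
J2: z=[0.5150, 0.8572, 0.0000] o=[-0.1714, 0.1030, 0.4500] → [0.1456, -0.0875, 0.3482, 0.5150, 0.8572, 0.0000]
J3: z=[-0.3758, 0.2258, -0.8988] o=[-0.5643, 0.3391, 0.6736] → [-0.2485, 0.0063, 0.1055, -0.3758, 0.2258, -0.8988]
V = J·q̇ = [-0.2687, -0.3610, 0.0070, -0.3937, -0.0084, -0.0361]

-0.2687 -0.3610 0.0070 -0.3937 -0.0084 -0.0361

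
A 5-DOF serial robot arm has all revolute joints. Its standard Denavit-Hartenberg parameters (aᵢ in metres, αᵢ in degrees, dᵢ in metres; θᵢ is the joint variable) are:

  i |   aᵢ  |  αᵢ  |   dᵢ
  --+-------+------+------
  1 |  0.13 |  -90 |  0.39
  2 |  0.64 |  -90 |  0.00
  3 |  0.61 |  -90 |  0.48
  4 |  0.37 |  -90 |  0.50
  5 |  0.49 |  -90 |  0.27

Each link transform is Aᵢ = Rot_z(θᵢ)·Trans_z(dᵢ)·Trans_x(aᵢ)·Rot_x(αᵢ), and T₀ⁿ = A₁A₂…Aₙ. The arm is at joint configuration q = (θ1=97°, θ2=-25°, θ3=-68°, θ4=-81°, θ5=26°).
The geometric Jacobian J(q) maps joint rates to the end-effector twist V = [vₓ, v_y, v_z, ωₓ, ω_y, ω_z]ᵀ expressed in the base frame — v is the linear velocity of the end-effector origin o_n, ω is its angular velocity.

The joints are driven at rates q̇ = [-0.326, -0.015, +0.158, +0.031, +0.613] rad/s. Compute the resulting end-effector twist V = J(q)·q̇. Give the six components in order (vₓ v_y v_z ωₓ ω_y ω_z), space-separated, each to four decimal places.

o_n = [-1.0384, 1.6998, -0.1911]
J₁: ẑ×o_n = [-1.6998, -1.0384, 0.0000], ω = ẑ
J2: z=[-0.9925, -0.1219, 0.0000] o=[-0.0158, 0.1290, 0.3900] → [0.0708, -0.5768, -1.6837, -0.9925, -0.1219, 0.0000]
J3: z=[-0.0515, 0.4195, -0.9063] o=[-0.0865, 0.7047, 0.6605] → [0.5446, 0.8189, 0.3480, -0.0515, 0.4195, -0.9063]
J4: z=[0.2694, 0.8797, 0.3918] o=[-0.6979, 1.0427, 0.3220] → [-0.7089, 0.0048, 0.4766, 0.2694, 0.8797, 0.3918]
J5: z=[-0.9418, 0.1556, 0.2981] o=[-0.6376, 1.6488, 0.1959] → [-0.0754, -0.4839, 0.0144, -0.9418, 0.1556, 0.2981]
V = J·q̇ = [0.5709, 0.1800, 0.1038, -0.5622, 0.1908, -0.2743]

0.5709 0.1800 0.1038 -0.5622 0.1908 -0.2743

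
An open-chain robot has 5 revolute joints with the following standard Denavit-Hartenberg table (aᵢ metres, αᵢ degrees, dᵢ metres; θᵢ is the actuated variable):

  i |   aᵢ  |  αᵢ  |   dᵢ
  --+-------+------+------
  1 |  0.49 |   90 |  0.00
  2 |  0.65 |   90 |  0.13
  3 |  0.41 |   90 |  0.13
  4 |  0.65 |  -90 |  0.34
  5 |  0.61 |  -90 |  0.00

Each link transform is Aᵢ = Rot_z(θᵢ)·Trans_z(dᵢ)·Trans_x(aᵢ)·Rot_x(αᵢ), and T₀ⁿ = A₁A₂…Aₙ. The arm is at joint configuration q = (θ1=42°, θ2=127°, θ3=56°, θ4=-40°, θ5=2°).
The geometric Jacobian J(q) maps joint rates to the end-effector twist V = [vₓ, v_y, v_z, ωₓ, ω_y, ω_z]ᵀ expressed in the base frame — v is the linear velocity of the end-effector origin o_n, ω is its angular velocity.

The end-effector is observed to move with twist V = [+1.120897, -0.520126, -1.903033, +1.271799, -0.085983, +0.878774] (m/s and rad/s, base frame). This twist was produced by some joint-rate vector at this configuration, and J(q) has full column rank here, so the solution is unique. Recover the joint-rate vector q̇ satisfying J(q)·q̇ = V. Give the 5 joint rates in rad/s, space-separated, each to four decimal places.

o_n = [-0.0615, -1.5244, 0.9351]
J₁: ẑ×o_n = [1.5244, -0.0615, 0.0000], ω = ẑ
J2: z=[0.6691, -0.7431, 0.0000] o=[0.3641, 0.3279, 0.0000] → [-0.6949, -0.6257, -1.5557, 0.6691, -0.7431, 0.0000]
J3: z=[0.5935, 0.5344, 0.6018] o=[0.1604, -0.0305, 0.5191] → [1.1213, -0.3805, -0.7680, 0.5935, 0.5344, 0.6018]
J4: z=[-0.7449, 0.0817, 0.6621] o=[0.3625, -0.3059, 0.7805] → [0.8194, -0.1655, 0.9423, -0.7449, 0.0817, 0.6621]
J5: z=[0.6505, -0.1314, 0.7481] o=[0.0129, -0.9203, 0.9765] → [0.4573, -0.0288, -0.4027, 0.6505, -0.1314, 0.7481]
q̇ = J⁺·V = [0.7340, 0.5000, 0.6650, -0.5790, 0.1710]

0.7340 0.5000 0.6650 -0.5790 0.1710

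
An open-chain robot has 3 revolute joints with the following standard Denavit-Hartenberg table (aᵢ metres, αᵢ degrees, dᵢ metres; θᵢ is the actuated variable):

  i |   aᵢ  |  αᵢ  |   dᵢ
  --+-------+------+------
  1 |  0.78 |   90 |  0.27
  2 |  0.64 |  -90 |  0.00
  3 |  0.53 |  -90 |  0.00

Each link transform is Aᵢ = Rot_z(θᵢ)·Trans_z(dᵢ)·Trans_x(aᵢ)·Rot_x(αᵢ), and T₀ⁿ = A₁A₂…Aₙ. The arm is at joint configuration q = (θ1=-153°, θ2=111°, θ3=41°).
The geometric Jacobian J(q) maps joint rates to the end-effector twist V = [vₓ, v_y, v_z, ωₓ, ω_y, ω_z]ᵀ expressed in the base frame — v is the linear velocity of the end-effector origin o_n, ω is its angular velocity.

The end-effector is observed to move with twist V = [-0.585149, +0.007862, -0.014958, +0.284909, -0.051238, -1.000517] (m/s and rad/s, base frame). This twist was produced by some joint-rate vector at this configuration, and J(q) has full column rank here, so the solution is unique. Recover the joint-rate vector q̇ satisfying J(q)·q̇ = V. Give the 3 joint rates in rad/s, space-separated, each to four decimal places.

o_n = [-0.2050, -0.4947, 1.2409]
J₁: ẑ×o_n = [0.4947, -0.2050, 0.0000], ω = ẑ
J2: z=[-0.4540, 0.8910, 0.0000] o=[-0.6950, -0.3541, 0.2700] → [0.8651, 0.4408, -0.3727, -0.4540, 0.8910, 0.0000]
J3: z=[0.8318, 0.4238, -0.3584] o=[-0.4906, -0.2500, 0.8675] → [0.0706, -0.4130, -0.3246, 0.8318, 0.4238, -0.3584]
q̇ = J⁺·V = [-0.9120, -0.1750, 0.2470]

-0.9120 -0.1750 0.2470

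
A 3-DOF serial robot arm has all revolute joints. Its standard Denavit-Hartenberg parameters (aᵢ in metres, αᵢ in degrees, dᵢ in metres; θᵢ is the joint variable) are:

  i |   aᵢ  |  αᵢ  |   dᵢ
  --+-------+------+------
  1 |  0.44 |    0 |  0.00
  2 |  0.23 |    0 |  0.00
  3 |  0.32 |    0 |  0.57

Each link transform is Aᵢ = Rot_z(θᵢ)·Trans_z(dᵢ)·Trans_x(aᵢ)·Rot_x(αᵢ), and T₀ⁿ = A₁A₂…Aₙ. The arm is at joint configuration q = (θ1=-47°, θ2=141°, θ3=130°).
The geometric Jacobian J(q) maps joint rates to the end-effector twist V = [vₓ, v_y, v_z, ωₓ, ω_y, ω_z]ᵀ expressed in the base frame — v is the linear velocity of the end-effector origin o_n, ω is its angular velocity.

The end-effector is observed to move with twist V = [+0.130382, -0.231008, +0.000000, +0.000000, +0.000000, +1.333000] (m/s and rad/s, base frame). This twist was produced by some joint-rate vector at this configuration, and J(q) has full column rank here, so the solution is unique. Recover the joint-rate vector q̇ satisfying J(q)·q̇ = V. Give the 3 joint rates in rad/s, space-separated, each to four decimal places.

0.3150 0.8500 0.1680

o_n = [0.0538, -0.3146, 0.5700]
J₁: ẑ×o_n = [0.3146, 0.0538, -0.0000], ω = ẑ
J2: z=[0.0000, 0.0000, 1.0000] o=[0.3001, -0.3218, 0.0000] → [-0.0071, -0.2462, 0.0000, 0.0000, 0.0000, 1.0000]
J3: z=[0.0000, 0.0000, 1.0000] o=[0.2840, -0.0924, 0.0000] → [0.2223, -0.2302, 0.0000, 0.0000, 0.0000, 1.0000]
q̇ = J⁺·V = [0.3150, 0.8500, 0.1680]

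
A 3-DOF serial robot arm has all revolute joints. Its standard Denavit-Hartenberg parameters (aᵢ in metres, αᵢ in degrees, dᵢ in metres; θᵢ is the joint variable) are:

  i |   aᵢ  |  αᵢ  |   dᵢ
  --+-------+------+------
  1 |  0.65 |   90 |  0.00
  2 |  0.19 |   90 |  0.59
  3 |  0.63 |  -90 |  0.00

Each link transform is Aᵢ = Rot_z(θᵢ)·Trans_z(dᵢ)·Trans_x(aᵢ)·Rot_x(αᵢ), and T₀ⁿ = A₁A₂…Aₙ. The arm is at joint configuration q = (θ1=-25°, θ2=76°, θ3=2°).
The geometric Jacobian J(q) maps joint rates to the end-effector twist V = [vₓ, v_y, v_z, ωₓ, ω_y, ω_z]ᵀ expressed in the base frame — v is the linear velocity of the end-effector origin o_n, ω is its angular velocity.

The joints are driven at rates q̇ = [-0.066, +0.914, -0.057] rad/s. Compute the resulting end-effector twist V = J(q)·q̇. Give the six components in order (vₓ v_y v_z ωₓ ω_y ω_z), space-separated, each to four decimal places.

o_n = [0.5102, -0.9131, 0.7953]
J₁: ẑ×o_n = [0.9131, 0.5102, -0.0000], ω = ẑ
J2: z=[-0.4226, -0.9063, 0.0000] o=[0.5891, -0.2747, 0.0000] → [-0.7208, 0.3361, 0.1983, -0.4226, -0.9063, 0.0000]
J3: z=[0.8794, -0.4101, -0.2419] o=[0.3814, -0.8288, 0.1844] → [-0.2709, -0.5684, -0.0213, 0.8794, -0.4101, -0.2419]
V = J·q̇ = [-0.7036, 0.3059, 0.1824, -0.4364, -0.8050, -0.0522]

-0.7036 0.3059 0.1824 -0.4364 -0.8050 -0.0522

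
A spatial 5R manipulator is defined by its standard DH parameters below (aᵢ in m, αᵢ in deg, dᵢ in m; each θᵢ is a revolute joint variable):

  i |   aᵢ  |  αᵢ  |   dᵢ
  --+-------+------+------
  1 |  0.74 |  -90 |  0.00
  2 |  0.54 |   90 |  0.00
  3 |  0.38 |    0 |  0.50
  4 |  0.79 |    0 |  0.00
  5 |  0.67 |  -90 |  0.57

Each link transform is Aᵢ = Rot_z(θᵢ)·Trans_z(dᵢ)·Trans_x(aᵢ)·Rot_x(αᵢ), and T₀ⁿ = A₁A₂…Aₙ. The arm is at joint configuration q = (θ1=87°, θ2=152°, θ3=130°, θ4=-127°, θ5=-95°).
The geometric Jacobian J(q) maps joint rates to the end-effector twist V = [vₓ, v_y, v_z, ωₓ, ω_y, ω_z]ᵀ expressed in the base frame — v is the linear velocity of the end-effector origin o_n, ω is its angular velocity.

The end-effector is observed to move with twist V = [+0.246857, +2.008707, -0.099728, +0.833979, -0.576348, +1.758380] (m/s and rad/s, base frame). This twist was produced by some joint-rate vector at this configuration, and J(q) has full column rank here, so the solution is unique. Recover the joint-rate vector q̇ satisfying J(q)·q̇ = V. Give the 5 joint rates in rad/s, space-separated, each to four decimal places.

0.7580 -0.8630 -0.4970 -0.1630 -0.4730

o_n = [0.3527, 0.2872, -1.4430]
J₁: ẑ×o_n = [-0.2872, 0.3527, 0.0000], ω = ẑ
J2: z=[-0.9986, 0.0523, 0.0000] o=[0.0387, 0.7390, 0.0000] → [-0.0755, -1.4410, 0.4347, -0.9986, 0.0523, 0.0000]
J3: z=[0.0246, 0.4688, -0.8829] o=[0.0138, 0.2628, -0.2535] → [-0.5361, -0.2700, -0.1583, 0.0246, 0.4688, -0.8829]
J4: z=[0.0246, 0.4688, -0.8829] o=[-0.2534, 0.7279, -0.5803] → [-0.7935, -0.5139, -0.2949, 0.0246, 0.4688, -0.8829]
J5: z=[0.0246, 0.4688, -0.8829] o=[-0.3311, 0.0344, -0.9507] → [-0.0076, -0.5916, -0.3144, 0.0246, 0.4688, -0.8829]
q̇ = J⁺·V = [0.7580, -0.8630, -0.4970, -0.1630, -0.4730]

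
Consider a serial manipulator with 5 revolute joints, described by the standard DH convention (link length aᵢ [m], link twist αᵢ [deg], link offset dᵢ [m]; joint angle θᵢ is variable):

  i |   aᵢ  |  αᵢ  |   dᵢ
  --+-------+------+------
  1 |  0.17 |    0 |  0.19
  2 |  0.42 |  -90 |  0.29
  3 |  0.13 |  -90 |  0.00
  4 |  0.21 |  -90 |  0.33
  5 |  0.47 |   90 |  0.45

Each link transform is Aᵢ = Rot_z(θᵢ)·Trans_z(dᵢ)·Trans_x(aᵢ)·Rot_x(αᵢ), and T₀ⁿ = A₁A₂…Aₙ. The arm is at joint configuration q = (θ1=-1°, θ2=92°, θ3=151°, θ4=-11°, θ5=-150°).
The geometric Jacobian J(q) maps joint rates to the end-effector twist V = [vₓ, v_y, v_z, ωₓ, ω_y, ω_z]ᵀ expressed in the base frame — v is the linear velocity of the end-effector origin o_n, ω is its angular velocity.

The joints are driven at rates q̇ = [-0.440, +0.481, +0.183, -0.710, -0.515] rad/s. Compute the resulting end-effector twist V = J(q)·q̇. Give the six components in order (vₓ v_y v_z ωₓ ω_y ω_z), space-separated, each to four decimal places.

0.0927 -0.0572 -0.2370 -0.6959 0.4181 -0.5323

o_n = [0.6470, 0.1318, 0.9633]
J₁: ẑ×o_n = [-0.1318, 0.6470, 0.0000], ω = ẑ
J2: z=[0.0000, 0.0000, 1.0000] o=[0.1700, -0.0030, 0.1900] → [-0.1348, 0.4770, 0.0000, 0.0000, 0.0000, 1.0000]
J3: z=[-0.9998, -0.0175, 0.0000] o=[0.1626, 0.4170, 0.4800] → [-0.0084, 0.4832, 0.2936, -0.9998, -0.0175, 0.0000]
J4: z=[0.0085, -0.4847, 0.8746] o=[0.1646, 0.3033, 0.4170] → [-0.1148, 0.4173, 0.2324, 0.0085, -0.4847, 0.8746]
J5: z=[0.9844, -0.1497, -0.0925] o=[0.1305, -0.0376, 0.6057] → [-0.0379, -0.3998, 0.2442, 0.9844, -0.1497, -0.0925]
V = J·q̇ = [0.0927, -0.0572, -0.2370, -0.6959, 0.4181, -0.5323]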